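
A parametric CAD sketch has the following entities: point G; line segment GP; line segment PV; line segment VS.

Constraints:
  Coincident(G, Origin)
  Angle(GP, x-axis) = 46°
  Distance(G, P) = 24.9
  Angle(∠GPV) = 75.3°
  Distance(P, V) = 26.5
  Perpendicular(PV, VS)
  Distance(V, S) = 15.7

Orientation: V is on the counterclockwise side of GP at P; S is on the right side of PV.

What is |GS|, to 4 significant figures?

44.61

G is at the origin; GP runs at 46.0° with length 24.9, so P = 24.9·(cos 46.0°, sin 46.0°) = (17.30, 17.91). ∠GPV = 75.3°, so PV runs at 46.0° + (180° − 75.3°) = 150.7° from the x-axis; with |PV| = 26.5, V = P + 26.5·(cos 150.7°, sin 150.7°) = (-5.813, 30.88). PV ⟂ VS; with |VS| = 15.7 on the right of PV, S = V + 15.7·(0.4894, 0.8721) = (1.870, 44.57). Then |GS| = |S − G| = 44.61.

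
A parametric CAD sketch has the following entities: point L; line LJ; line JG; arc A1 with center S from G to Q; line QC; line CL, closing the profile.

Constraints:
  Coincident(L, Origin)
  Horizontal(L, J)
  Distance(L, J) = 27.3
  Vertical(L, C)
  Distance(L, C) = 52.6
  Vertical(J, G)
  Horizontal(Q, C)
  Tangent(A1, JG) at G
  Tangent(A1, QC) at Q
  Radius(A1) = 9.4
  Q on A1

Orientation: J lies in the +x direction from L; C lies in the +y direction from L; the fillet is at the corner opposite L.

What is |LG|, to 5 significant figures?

51.103

L is at the origin; L and J share the same y with |LJ| = 27.3 and J on the +x side, so J = (27.300, 0.0000). LC is vertical with |LC| = 52.6 and C on the +y side, so C = (0.0000, 52.600). The virtual corner opposite L is at (27.300, 52.600). The tangent condition forces SG to be normal to JG and the tangent condition forces SQ to be normal to QC, with radius 9.4, so the center S sits 9.4 in from both sides at S = (17.900, 43.200). That places the tangent points at G = (27.300, 43.200) on JG and Q = (17.900, 52.600) on QC. Then |LG| = |G − L| = 51.103.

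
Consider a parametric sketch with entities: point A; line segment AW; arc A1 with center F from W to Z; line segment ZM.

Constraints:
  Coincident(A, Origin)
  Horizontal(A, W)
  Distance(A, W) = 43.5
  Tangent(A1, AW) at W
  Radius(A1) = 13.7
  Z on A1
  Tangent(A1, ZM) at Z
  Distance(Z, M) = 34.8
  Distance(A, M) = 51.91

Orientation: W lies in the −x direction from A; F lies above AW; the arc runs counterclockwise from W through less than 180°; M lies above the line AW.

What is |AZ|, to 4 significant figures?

32.11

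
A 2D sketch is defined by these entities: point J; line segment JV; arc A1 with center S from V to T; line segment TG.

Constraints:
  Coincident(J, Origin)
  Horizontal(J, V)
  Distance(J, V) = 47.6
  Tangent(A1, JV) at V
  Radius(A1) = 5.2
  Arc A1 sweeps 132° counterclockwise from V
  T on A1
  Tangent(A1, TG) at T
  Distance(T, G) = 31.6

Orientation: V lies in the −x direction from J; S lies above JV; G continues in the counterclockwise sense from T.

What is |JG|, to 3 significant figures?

72.4

On A1, V sits at bearing -90° from S; a 132° counterclockwise sweep puts T at bearing 42°, so T = S + 5.2·(cos 42°, sin 42°) = (-43.7, 8.68). A1 meets TG tangentially, so ST is at right angles to TG, so TG runs along (−sin 42°, cos 42°); with |TG| = 31.6, G = (-64.9, 32.2). Then |JG| = |G − J| = 72.4.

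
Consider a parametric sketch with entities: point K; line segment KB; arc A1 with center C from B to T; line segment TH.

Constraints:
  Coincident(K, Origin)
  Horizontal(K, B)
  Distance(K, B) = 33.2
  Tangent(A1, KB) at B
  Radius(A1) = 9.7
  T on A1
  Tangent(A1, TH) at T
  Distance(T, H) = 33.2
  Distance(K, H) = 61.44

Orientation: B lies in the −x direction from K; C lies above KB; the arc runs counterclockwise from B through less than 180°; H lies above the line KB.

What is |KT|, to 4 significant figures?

29.55

K is at the origin; K and B share the same y with |KB| = 33.2 and B on the −x side, so B = (-33.20, 0.000). Since A1 is tangent to KB there, CB ⟂ KB, so C = B + (0, 9.7) = (-33.20, 9.700). Since CT ⟂ TH (tangency), |CH| = √(9.7² + 33.2²) = 34.59 regardless of where T sits on A1. So H lies on both circle(K, 61.44) and circle(C, 34.59); the above-KB intersection is H = (-44.46, 42.40). T is the foot of the tangent from H: T = (-25.28, 15.30).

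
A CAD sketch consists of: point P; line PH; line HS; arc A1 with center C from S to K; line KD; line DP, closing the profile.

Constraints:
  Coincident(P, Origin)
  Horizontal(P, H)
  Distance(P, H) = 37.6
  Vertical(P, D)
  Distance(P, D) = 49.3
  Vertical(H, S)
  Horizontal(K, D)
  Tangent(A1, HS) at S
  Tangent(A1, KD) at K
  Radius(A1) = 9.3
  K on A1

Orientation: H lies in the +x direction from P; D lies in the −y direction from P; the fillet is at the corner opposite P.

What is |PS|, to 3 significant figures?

54.9

The virtual corner opposite P is at (37.6, -49.3). A1 meets HS tangentially, so CS is at right angles to HS and the tangent condition forces CK to be normal to KD, with radius 9.3, so the center C sits 9.3 in from both sides at C = (28.3, -40.0). That places the tangent points at S = (37.6, -40.0) on HS and K = (28.3, -49.3) on KD. Then |PS| = |S − P| = 54.9.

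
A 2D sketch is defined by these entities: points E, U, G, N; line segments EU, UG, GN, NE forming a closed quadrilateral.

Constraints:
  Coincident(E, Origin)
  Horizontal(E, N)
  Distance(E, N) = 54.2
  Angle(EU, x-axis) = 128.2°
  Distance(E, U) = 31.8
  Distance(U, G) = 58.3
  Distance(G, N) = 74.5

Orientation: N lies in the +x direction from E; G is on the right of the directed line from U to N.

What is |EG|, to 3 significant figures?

35.2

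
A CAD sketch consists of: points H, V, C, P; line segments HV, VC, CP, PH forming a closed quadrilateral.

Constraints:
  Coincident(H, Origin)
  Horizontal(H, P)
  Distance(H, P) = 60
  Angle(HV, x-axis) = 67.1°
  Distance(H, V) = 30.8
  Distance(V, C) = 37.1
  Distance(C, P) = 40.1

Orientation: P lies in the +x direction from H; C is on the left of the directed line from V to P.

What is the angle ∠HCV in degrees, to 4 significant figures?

23.30°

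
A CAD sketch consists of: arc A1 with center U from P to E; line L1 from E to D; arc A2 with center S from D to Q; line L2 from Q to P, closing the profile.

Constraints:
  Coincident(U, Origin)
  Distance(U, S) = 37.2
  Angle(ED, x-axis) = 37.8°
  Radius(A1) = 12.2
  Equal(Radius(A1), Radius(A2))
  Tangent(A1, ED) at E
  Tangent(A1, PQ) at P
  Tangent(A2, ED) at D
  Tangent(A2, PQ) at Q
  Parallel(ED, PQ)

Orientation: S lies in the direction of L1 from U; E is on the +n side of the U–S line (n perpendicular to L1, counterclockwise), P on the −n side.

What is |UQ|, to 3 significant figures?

39.1

The slot axis is L1's direction at 37.8°, so u = (cos 37.8°, sin 37.8°) = (0.790, 0.613) and n = (−sin 37.8°, cos 37.8°) = (-0.613, 0.790). U is at the origin and S lies 37.2 along u from U, so S = 37.2·u = (29.4, 22.8). Tangency of A1 to both parallel lines with radius 12.2 puts E and P at U ± 12.2·n: E = (-7.48, 9.64), P = (7.48, -9.64). Equal radii place D and Q the same way about S: D = S + 12.2·n = (21.9, 32.4), Q = S − 12.2·n = (36.9, 13.2). Then |UQ| = |Q − U| = 39.1.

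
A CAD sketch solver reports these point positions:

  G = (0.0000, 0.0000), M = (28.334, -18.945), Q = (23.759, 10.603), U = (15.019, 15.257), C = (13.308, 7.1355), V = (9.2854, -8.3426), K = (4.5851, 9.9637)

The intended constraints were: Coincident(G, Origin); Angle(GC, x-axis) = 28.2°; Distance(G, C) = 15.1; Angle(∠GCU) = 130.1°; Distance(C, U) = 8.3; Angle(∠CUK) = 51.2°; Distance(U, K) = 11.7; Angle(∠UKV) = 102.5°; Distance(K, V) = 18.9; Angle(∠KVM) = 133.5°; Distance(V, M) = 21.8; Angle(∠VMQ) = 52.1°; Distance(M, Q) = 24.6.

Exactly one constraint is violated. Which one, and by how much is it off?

Distance(M, Q) = 24.6 — off by 5.30.

G = (0.00, 0.00) ✓; GC at 28.20° ✓; |GC| = 15.10 ✓; ∠GCU = 130.1° ✓; |CU| = 8.300 ✓; ∠CUK = 51.20° ✓; |UK| = 11.70 ✓; ∠UKV = 102.5° ✓; |KV| = 18.90 ✓; ∠KVM = 133.5° ✓; |VM| = 21.80 ✓; ∠VMQ = 52.10° ✓; |MQ| = 29.90 ✗.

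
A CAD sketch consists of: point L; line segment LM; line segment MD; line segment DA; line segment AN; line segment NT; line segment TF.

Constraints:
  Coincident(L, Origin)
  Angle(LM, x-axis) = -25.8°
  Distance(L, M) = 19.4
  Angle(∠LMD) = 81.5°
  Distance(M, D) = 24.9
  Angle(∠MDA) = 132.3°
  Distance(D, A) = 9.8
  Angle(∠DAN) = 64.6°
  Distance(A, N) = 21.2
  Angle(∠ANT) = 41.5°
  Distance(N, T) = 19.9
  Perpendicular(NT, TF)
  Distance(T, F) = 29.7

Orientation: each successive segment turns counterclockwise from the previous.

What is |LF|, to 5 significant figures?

44.645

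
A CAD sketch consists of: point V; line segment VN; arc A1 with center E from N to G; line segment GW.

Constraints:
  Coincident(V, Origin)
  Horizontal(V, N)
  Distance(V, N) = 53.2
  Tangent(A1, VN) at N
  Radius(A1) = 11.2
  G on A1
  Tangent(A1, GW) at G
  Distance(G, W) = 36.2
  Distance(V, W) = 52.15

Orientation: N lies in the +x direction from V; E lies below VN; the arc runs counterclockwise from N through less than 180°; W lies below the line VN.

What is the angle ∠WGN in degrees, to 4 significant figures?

144.3°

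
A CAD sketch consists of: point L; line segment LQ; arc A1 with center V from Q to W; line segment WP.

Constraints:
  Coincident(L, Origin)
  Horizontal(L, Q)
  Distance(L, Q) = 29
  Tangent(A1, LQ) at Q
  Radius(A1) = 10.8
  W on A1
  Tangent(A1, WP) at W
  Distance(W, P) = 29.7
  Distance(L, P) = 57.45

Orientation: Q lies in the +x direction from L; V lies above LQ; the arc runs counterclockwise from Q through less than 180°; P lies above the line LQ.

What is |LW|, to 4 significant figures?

41.08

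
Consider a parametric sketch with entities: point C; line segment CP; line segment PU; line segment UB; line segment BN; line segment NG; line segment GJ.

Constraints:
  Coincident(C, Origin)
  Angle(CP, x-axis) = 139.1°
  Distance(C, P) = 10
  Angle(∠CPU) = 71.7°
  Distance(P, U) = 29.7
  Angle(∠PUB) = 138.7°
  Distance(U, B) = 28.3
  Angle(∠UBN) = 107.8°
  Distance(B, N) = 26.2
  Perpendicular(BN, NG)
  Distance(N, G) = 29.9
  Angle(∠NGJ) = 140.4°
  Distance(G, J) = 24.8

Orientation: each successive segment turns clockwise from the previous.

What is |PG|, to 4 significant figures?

33.45

C is at the origin; CP runs at 139.1° with length 10.0, so P = (-7.559, 6.547). ∠CPU = 71.7° gives PU at 30.80° from the x-axis; with |PU| = 29.7, U = (17.95, 21.76). ∠PUB = 138.7° gives UB at -10.50° from the x-axis; with |UB| = 28.3, B = (45.78, 16.60). ∠UBN = 107.8° gives BN at -82.70° from the x-axis; with |BN| = 26.2, N = (49.11, -9.390). The perpendicularity gives NG at right angles to BN, so NG runs at -172.7°; with |NG| = 29.9, G = (19.45, -13.19). Then |PG| = |G − P| = 33.45.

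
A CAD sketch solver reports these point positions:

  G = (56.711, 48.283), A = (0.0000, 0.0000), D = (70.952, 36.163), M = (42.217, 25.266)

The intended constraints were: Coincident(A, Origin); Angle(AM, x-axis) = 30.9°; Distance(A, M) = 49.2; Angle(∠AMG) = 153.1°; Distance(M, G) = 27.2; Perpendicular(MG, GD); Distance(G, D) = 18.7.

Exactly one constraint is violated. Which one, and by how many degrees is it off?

Perpendicular(MG, GD) — off by 8.20°.

A = (0.00, 0.00) ✓; AM at 30.90° ✓; |AM| = 49.20 ✓; ∠AMG = 153.1° ✓; |MG| = 27.20 ✓; ∠(MG, GD) = 98.20° ✗; |GD| = 18.70 ✓.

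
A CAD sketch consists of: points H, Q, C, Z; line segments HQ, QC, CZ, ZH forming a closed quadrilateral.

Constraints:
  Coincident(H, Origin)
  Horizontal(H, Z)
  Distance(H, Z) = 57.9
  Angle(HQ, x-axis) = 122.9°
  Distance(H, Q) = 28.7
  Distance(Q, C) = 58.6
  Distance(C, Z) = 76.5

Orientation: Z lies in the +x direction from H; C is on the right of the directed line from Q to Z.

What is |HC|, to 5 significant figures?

35.849

H is at the origin; HZ is horizontal with |HZ| = 57.9 and Z in +x, so Z = (57.9, 0). HQ runs at 122.9° with |HQ| = 28.7, so Q = (-15.589, 24.097). C is determined by |QC| = 58.6 and |CZ| = 76.5 together: it lies at the intersection of circle(Q, 58.6) and circle(Z, 76.5). With |QZ| = 77.339, the foot of the radical line on QZ is 23.035 from Q and the perpendicular offset is √(58.6² − 23.035²) = 53.883. Taking the right-of-QZ solution: C = (-10.489, -34.281).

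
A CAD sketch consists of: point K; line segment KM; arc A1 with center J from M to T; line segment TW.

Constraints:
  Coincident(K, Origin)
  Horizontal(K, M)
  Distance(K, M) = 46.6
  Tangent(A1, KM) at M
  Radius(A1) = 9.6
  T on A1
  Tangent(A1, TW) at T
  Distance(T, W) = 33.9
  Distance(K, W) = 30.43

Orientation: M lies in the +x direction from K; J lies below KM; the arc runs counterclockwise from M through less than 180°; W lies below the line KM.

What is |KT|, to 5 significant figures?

40.035

K is at the origin; K and M share the same y with |KM| = 46.6 and M on the +x side, so M = (46.600, 0.0000). Tangency of A1 to KM means the radius JM is perpendicular to KM, so J = M + (0, -9.6) = (46.600, -9.6000). Since JT ⟂ TW (tangency), |JW| = √(9.6² + 33.9²) = 35.233 regardless of where T sits on A1. So W lies on both circle(K, 30.43) and circle(J, 35.233); the below-KM intersection is W = (15.512, -26.180). T is the foot of the tangent from W: T = (39.945, -2.6807).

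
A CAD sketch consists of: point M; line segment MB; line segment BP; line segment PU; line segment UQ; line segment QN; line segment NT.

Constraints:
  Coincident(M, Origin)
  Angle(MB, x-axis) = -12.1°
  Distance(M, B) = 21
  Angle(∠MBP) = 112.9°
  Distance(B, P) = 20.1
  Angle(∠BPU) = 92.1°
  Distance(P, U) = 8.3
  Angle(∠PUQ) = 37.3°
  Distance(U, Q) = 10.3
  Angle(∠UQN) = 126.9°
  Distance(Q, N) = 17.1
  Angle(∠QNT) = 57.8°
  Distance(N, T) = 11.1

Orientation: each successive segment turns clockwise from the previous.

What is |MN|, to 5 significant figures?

44.154

M is at the origin; MB runs at -12.1° with length 21.0, so B = (20.533, -4.4020). ∠MBP = 112.9° gives BP at -79.200° from the x-axis; with |BP| = 20.1, P = (24.300, -24.146). ∠BPU = 92.1° gives PU at -167.10° from the x-axis; with |PU| = 8.3, U = (16.209, -25.999). ∠PUQ = 37.3° gives UQ at 50.200° from the x-axis; with |UQ| = 10.3, Q = (22.802, -18.086). ∠UQN = 126.9° gives QN at -2.9000° from the x-axis; with |QN| = 17.1, N = (39.881, -18.951). Then |MN| = |N − M| = 44.154.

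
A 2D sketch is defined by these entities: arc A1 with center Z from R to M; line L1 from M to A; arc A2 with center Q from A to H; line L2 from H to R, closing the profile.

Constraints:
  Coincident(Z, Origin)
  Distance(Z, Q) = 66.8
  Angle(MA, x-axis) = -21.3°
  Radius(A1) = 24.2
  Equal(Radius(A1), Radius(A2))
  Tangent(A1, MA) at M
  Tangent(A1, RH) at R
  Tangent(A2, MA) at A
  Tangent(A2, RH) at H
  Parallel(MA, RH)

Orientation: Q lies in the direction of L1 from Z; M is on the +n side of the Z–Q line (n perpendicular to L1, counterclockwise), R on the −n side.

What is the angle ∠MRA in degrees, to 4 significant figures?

54.07°

The slot axis is L1's direction at -21.3°, so u = (cos -21.3°, sin -21.3°) = (0.9317, -0.3633) and n = (−sin -21.3°, cos -21.3°) = (0.3633, 0.9317). Z is at the origin and Q lies 66.8 along u from Z, so Q = 66.8·u = (62.24, -24.27). Tangency of A1 to both parallel lines with radius 24.2 puts M and R at Z ± 24.2·n: M = (8.791, 22.55), R = (-8.791, -22.55). Equal radii place A and H the same way about Q: A = Q + 24.2·n = (71.03, -1.718), H = Q − 24.2·n = (53.45, -46.81). Then cos ∠MRA = RM·RA / (|RM||RA|), giving 54.07°.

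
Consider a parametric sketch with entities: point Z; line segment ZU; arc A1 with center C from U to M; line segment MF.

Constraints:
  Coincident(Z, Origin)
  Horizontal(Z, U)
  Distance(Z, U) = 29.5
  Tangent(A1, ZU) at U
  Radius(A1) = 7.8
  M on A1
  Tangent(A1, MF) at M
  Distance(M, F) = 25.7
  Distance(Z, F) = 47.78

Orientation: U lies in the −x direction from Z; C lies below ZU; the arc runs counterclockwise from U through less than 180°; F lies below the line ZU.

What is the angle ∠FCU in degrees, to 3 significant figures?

172°

Checks: |CM| = 7.800 ✓; ∠(CM, MF) = 90.00° ✓; |MF| = 25.70 ✓; |ZF| = 47.78 ✓.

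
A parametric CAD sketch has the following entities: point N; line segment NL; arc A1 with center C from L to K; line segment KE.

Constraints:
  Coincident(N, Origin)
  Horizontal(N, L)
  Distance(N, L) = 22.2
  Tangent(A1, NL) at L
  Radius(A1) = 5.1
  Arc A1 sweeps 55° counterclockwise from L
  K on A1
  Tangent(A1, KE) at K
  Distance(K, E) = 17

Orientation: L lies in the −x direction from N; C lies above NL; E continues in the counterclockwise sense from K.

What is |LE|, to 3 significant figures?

21.3

N is at the origin; NL is horizontal with |NL| = 22.2 and L on the −x side, so L = (-22.2, 0.00). The tangent condition forces CL to be normal to NL, so C = L + (0, 5.1) = (-22.2, 5.10). On A1, L sits at bearing -90° from C; a 55° counterclockwise sweep puts K at bearing -35°, so K = C + 5.1·(cos -35°, sin -35°) = (-18.0, 2.17). A1 meets KE tangentially, so CK is at right angles to KE, so KE runs along (−sin -35°, cos -35°); with |KE| = 17.0, E = (-8.27, 16.1). Then |LE| = |E − L| = 21.3.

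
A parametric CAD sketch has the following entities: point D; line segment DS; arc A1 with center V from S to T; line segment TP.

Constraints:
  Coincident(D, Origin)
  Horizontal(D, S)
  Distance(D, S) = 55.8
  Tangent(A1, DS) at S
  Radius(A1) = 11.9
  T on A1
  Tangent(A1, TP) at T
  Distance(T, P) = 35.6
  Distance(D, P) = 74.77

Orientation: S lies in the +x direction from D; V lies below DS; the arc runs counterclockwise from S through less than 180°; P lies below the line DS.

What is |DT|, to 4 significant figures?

47.25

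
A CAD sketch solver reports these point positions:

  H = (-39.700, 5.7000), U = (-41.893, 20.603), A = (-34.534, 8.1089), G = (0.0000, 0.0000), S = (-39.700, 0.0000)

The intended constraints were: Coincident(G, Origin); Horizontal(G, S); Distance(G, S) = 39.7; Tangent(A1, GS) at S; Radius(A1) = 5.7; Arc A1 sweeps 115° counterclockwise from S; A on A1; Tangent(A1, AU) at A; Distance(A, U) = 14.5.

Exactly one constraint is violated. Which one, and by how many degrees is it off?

Tangent(A1, AU) at A — off by 5.50°.

G = (0.00, 0.00) ✓; G.y = 0.00, S.y = 0.00 ✓; |GS| = 39.70 ✓; ∠(HS, SG) = 90.00° ✓; |HS| = 5.700 ✓; bearing(H→A) − bearing(H→S) = 115.0° ✓; |HA| = 5.700 ✓; ∠(HA, AU) = 84.50° ✗; |AU| = 14.50 ✓.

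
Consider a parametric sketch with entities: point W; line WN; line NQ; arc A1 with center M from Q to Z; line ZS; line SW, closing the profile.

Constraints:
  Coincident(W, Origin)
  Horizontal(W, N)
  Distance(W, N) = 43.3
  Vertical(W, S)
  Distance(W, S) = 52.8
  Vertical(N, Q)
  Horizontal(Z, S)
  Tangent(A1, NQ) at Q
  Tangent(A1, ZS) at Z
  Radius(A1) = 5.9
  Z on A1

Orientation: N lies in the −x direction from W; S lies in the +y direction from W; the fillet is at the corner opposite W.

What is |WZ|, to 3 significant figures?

64.7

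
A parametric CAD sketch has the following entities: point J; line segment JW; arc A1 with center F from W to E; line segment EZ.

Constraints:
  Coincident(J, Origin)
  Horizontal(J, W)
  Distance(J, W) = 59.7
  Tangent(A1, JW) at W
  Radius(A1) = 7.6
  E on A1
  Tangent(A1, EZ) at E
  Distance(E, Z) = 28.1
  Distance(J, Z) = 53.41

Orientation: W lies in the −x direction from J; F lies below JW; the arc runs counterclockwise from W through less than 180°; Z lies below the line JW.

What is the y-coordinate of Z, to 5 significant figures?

-31.523

Checks: |FE| = 7.600 ✓; ∠(FE, EZ) = 90.00° ✓; |EZ| = 28.10 ✓; |JZ| = 53.41 ✓.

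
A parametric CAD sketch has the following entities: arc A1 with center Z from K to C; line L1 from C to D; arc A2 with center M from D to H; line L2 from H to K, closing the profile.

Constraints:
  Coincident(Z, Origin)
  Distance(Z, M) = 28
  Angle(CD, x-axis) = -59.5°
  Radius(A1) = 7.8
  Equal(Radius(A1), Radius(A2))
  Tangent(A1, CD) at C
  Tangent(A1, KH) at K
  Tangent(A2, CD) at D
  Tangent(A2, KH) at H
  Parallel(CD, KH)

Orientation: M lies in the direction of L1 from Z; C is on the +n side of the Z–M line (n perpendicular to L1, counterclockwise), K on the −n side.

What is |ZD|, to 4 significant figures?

29.07

The slot axis is L1's direction at -59.5°, so u = (cos -59.5°, sin -59.5°) = (0.5075, -0.8616) and n = (−sin -59.5°, cos -59.5°) = (0.8616, 0.5075). Z is at the origin and M lies 28.0 along u from Z, so M = 28.0·u = (14.21, -24.13). Tangency of A1 to both parallel lines with radius 7.8 puts C and K at Z ± 7.8·n: C = (6.721, 3.959), K = (-6.721, -3.959). Equal radii place D and H the same way about M: D = M + 7.8·n = (20.93, -20.17), H = M − 7.8·n = (7.490, -28.08). Then |ZD| = |D − Z| = 29.07.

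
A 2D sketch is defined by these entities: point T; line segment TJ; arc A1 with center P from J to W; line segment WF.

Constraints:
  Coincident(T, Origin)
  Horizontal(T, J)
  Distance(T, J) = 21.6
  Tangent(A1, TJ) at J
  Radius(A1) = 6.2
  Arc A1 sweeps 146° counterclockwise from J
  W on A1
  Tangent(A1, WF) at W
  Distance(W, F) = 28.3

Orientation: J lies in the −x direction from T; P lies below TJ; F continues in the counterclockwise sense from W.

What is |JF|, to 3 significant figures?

33.7

T is at the origin; TJ is horizontal with |TJ| = 21.6 and J on the −x side, so J = (-21.6, 0.00). A1 meets TJ tangentially, so PJ is at right angles to TJ, so P = J + (0, -6.2) = (-21.6, -6.20). On A1, J sits at bearing 90° from P; a 146° counterclockwise sweep puts W at bearing 236°, so W = P + 6.2·(cos 236°, sin 236°) = (-25.1, -11.3). Tangency of A1 to WF means the radius PW is perpendicular to WF, so WF runs along (−sin 236°, cos 236°); with |WF| = 28.3, F = (-1.61, -27.2). Then |JF| = |F − J| = 33.7.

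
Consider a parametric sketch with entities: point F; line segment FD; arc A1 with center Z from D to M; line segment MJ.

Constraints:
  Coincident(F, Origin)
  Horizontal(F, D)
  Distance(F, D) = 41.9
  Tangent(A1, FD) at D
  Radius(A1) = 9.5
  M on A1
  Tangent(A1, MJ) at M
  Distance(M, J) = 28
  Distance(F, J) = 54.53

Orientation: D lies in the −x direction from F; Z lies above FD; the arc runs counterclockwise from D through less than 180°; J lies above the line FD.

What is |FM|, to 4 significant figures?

34.54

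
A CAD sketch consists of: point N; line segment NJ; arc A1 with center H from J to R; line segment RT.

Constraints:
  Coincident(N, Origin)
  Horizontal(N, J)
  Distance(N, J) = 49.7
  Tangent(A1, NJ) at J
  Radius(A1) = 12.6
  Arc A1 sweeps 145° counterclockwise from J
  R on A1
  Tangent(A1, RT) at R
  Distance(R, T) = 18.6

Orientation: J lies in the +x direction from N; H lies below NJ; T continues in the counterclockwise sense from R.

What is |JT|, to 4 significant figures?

34.53

N is at the origin; N and J share the same y with |NJ| = 49.7 and J on the +x side, so J = (49.70, 0.000). A1 meets NJ tangentially, so HJ is at right angles to NJ, so H = J + (0, -12.6) = (49.70, -12.60). On A1, J sits at bearing 90° from H; a 145° counterclockwise sweep puts R at bearing 235°, so R = H + 12.6·(cos 235°, sin 235°) = (42.47, -22.92). The tangent condition forces HR to be normal to RT, so RT runs along (−sin 235°, cos 235°); with |RT| = 18.6, T = (57.71, -33.59). Then |JT| = |T − J| = 34.53.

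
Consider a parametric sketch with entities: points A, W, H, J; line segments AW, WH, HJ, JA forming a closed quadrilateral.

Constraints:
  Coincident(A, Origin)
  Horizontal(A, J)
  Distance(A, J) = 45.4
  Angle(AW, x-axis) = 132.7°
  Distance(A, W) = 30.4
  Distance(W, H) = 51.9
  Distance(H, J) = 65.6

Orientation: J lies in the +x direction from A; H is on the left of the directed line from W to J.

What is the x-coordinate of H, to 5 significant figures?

16.319

A is at the origin; A and J share the same y with |AJ| = 45.4 and J in +x, so J = (45.4, 0). AW runs at 132.7° with |AW| = 30.4, so W = (-20.616, 22.341). H is determined by |WH| = 51.9 and |HJ| = 65.6 together: it lies at the intersection of circle(W, 51.9) and circle(J, 65.6). With |WJ| = 69.694, the foot of the radical line on WJ is 23.298 from W and the perpendicular offset is √(51.9² − 23.298²) = 46.377. Taking the left-of-WJ solution: H = (16.319, 58.802).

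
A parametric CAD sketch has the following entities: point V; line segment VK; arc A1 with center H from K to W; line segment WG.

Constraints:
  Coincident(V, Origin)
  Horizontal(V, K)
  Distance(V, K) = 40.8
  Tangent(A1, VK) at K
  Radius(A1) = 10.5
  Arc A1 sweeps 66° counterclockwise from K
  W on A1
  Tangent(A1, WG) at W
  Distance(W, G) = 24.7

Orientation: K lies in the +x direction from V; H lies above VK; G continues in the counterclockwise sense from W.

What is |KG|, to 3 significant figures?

34.9

V is at the origin; VK is horizontal with |VK| = 40.8 and K on the +x side, so K = (40.8, 0.00). A1 meets VK tangentially, so HK is at right angles to VK, so H = K + (0, 10.5) = (40.8, 10.5). On A1, K sits at bearing -90° from H; a 66° counterclockwise sweep puts W at bearing -24°, so W = H + 10.5·(cos -24°, sin -24°) = (50.4, 6.23). The tangent condition forces HW to be normal to WG, so WG runs along (−sin -24°, cos -24°); with |WG| = 24.7, G = (60.4, 28.8). Then |KG| = |G − K| = 34.9.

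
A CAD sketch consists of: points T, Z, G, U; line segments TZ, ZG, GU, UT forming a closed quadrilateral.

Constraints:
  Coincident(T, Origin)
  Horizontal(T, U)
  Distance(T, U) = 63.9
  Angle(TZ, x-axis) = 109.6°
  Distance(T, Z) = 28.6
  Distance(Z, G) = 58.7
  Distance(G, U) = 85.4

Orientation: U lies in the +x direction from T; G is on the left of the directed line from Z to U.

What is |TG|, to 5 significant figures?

78.947

T is at the origin; T and U share the same y with |TU| = 63.9 and U in +x, so U = (63.9, 0). TZ runs at 109.6° with |TZ| = 28.6, so Z = (-9.5939, 26.943). G is determined by |ZG| = 58.7 and |GU| = 85.4 together: it lies at the intersection of circle(Z, 58.7) and circle(U, 85.4). With |ZU| = 78.277, the foot of the radical line on ZU is 14.562 from Z and the perpendicular offset is √(58.7² − 14.562²) = 56.865. Taking the left-of-ZU solution: G = (23.652, 75.321).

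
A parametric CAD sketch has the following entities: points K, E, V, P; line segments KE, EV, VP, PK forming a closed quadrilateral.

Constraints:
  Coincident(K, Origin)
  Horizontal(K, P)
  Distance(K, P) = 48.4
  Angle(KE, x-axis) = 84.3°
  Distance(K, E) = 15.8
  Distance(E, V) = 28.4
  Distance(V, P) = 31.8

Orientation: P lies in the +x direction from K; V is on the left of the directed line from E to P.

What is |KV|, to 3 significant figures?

37.8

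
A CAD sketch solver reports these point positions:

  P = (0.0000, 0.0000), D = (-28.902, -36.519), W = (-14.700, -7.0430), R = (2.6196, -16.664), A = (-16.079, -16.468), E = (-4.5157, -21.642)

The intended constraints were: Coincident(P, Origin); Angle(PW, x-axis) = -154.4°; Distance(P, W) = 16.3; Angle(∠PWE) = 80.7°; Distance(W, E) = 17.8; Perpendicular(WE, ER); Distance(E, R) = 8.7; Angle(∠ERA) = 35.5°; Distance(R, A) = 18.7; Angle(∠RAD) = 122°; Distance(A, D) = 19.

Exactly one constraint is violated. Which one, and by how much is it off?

Distance(A, D) = 19 — off by 4.80.

P = (0.00, 0.00) ✓; PW at -154.4° ✓; |PW| = 16.30 ✓; ∠PWE = 80.70° ✓; |WE| = 17.80 ✓; ∠(WE, ER) = 90.00° ✓; |ER| = 8.700 ✓; ∠ERA = 35.50° ✓; |RA| = 18.70 ✓; ∠RAD = 122.0° ✓; |AD| = 23.80 ✗.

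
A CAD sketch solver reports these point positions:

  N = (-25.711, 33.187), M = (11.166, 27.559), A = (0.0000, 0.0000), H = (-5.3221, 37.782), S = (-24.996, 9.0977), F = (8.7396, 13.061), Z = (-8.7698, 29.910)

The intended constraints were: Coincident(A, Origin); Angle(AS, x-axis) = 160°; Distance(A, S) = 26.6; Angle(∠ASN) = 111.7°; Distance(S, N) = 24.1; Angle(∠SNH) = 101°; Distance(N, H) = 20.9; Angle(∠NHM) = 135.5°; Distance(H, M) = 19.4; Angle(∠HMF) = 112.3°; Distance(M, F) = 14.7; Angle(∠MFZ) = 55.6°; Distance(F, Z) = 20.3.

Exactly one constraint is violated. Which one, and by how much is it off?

Distance(F, Z) = 20.3 — off by 4.00.

A = (0.00, 0.00) ✓; AS at 160.0° ✓; |AS| = 26.60 ✓; ∠ASN = 111.7° ✓; |SN| = 24.10 ✓; ∠SNH = 101.0° ✓; |NH| = 20.90 ✓; ∠NHM = 135.5° ✓; |HM| = 19.40 ✓; ∠HMF = 112.3° ✓; |MF| = 14.70 ✓; ∠MFZ = 55.60° ✓; |FZ| = 24.30 ✗.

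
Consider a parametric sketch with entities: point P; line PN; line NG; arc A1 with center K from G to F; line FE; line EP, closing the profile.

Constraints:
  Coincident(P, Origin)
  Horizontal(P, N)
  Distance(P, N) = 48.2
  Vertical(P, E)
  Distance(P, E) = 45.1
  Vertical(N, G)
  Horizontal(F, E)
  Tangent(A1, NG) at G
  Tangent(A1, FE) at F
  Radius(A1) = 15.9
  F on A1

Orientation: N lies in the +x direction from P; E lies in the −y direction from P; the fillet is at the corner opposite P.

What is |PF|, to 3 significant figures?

55.5

P is at the origin; PN is horizontal with |PN| = 48.2 and N on the +x side, so N = (48.2, 0.00). P and E share the same x with |PE| = 45.1 and E on the −y side, so E = (0.00, -45.1). The virtual corner opposite P is at (48.2, -45.1). A1 meets NG tangentially, so KG is at right angles to NG and since A1 is tangent to FE there, KF ⟂ FE, with radius 15.9, so the center K sits 15.9 in from both sides at K = (32.3, -29.2). That places the tangent points at G = (48.2, -29.2) on NG and F = (32.3, -45.1) on FE. Then |PF| = |F − P| = 55.5.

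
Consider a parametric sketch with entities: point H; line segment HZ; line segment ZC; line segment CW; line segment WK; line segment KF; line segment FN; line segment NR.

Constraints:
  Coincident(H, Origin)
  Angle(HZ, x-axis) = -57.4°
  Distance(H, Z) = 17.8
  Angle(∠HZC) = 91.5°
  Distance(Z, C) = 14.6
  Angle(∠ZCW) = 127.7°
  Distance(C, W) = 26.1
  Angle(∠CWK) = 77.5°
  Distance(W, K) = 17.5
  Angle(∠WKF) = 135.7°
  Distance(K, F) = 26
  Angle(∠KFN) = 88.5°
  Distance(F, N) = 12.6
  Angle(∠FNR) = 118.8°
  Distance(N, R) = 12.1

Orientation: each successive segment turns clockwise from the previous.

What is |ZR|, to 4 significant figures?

8.946

H is at the origin; HZ runs at -57.4° with length 17.8, so Z = (9.590, -15.00). ∠HZC = 91.5° gives ZC at -145.9° from the x-axis; with |ZC| = 14.6, C = (-2.500, -23.18). ∠ZCW = 127.7° gives CW at 161.8° from the x-axis; with |CW| = 26.1, W = (-27.29, -15.03). ∠CWK = 77.5° gives WK at 59.30° from the x-axis; with |WK| = 17.5, K = (-18.36, 0.01837). ∠WKF = 135.7° gives KF at 15.00° from the x-axis; with |KF| = 26.0, F = (6.755, 6.748). ∠KFN = 88.5° gives FN at -76.50° from the x-axis; with |FN| = 12.6, N = (9.696, -5.504). ∠FNR = 118.8° gives NR at -137.7° from the x-axis; with |NR| = 12.1, R = (0.7466, -13.65). Then |ZR| = |R − Z| = 8.946.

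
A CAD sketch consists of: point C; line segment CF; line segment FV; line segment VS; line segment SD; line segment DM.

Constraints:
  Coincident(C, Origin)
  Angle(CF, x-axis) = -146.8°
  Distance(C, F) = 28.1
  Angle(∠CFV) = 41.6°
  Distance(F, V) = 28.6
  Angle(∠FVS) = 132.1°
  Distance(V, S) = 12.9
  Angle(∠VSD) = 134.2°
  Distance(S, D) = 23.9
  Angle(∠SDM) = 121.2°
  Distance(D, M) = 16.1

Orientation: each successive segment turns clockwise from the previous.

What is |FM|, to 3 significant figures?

46.1

C is at the origin; CF runs at -146.8° with length 28.1, so F = (-23.5, -15.4). ∠CFV = 41.6° gives FV at 74.8° from the x-axis; with |FV| = 28.6, V = (-16.0, 12.2). ∠FVS = 132.1° gives VS at 26.9° from the x-axis; with |VS| = 12.9, S = (-4.51, 18.0). ∠VSD = 134.2° gives SD at -18.9° from the x-axis; with |SD| = 23.9, D = (18.1, 10.3). ∠SDM = 121.2° gives DM at -77.7° from the x-axis; with |DM| = 16.1, M = (21.5, -5.42). Then |FM| = |M − F| = 46.1.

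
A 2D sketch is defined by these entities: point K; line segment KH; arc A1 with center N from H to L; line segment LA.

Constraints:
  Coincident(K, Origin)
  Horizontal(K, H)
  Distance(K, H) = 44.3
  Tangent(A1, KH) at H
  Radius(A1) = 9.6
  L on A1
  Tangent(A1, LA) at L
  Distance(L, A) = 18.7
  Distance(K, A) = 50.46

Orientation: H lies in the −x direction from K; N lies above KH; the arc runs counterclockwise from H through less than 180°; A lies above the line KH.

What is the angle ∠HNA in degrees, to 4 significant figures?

169.3°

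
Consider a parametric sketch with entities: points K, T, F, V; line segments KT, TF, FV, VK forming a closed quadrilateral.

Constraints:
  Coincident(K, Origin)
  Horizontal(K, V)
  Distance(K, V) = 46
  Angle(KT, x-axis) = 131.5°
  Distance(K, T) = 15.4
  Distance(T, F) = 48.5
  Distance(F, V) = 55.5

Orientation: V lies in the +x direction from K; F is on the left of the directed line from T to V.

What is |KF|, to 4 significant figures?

53.25

Checks: |TF| = 48.50 ✓; |FV| = 55.50 ✓.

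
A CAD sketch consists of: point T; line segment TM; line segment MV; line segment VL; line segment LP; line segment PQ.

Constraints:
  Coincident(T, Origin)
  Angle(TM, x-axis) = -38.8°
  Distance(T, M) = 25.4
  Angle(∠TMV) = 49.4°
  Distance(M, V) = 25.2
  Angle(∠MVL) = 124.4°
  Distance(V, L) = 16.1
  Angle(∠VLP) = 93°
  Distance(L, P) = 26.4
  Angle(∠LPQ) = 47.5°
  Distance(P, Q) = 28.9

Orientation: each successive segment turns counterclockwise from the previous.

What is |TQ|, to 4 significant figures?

18.76

T is at the origin; TM runs at -38.8° with length 25.4, so M = (19.80, -15.92). ∠TMV = 49.4° gives MV at 91.80° from the x-axis; with |MV| = 25.2, V = (19.00, 9.272). ∠MVL = 124.4° gives VL at 147.4° from the x-axis; with |VL| = 16.1, L = (5.440, 17.95). ∠VLP = 93.0° gives LP at -125.6° from the x-axis; with |LP| = 26.4, P = (-9.928, -3.520). ∠LPQ = 47.5° gives PQ at 6.900° from the x-axis; with |PQ| = 28.9, Q = (18.76, -0.04787). Then |TQ| = |Q − T| = 18.76.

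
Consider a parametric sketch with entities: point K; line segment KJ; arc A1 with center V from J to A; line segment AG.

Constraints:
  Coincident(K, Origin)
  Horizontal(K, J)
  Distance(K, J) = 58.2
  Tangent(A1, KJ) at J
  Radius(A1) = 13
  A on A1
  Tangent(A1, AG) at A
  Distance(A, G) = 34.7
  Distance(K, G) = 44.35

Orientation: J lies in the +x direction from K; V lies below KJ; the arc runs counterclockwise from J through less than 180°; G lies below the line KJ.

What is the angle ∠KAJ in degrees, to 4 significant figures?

145.2°

Checks: ∠(VJ, JK) = 90.00° ✓; |VJ| = 13.00 ✓; |VA| = 13.00 ✓; ∠(VA, AG) = 90.00° ✓; |AG| = 34.70 ✓; |KG| = 44.35 ✓.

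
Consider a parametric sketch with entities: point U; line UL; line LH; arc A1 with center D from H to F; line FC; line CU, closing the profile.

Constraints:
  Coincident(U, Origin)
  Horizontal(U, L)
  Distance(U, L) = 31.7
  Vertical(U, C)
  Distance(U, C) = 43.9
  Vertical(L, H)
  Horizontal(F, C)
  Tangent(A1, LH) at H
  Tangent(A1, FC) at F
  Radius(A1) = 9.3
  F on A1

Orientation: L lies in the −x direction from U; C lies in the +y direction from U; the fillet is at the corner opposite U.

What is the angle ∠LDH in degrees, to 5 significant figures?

74.955°

U is at the origin; U and L share the same y with |UL| = 31.7 and L on the −x side, so L = (-31.700, 0.0000). U and C share the same x with |UC| = 43.9 and C on the +y side, so C = (0.0000, 43.900). The virtual corner opposite U is at (-31.700, 43.900). A1 meets LH tangentially, so DH is at right angles to LH and since A1 is tangent to FC there, DF ⟂ FC, with radius 9.3, so the center D sits 9.3 in from both sides at D = (-22.400, 34.600). That places the tangent points at H = (-31.700, 34.600) on LH and F = (-22.400, 43.900) on FC. Then cos ∠LDH = DL·DH / (|DL||DH|), giving 74.955°.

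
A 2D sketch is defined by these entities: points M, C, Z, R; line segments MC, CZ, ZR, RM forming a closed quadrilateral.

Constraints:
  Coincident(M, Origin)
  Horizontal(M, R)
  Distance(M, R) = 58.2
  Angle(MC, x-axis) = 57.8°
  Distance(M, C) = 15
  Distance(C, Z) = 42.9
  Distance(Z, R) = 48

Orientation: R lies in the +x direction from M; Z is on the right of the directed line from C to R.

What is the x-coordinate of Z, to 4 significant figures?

19.65

Checks: |CZ| = 42.90 ✓; |ZR| = 48.00 ✓.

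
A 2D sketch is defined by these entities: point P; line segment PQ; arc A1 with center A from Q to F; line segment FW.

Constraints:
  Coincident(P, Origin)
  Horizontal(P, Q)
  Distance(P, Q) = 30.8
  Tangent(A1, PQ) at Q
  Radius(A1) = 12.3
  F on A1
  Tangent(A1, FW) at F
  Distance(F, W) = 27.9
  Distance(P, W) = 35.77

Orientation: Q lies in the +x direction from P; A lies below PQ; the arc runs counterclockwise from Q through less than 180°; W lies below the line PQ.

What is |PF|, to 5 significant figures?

20.877

Checks: |AF| = 12.30 ✓; ∠(AF, FW) = 90.00° ✓; |FW| = 27.90 ✓; |PW| = 35.77 ✓.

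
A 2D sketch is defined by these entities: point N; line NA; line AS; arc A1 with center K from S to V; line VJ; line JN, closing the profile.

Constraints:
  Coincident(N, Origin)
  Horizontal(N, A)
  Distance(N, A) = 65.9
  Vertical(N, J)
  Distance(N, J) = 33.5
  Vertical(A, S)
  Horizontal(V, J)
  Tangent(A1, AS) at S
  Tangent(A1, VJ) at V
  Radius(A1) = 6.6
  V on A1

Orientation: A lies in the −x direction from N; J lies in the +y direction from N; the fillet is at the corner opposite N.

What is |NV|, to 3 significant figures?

68.1

N is at the origin; N and A share the same y with |NA| = 65.9 and A on the −x side, so A = (-65.9, 0.00). NJ is vertical with |NJ| = 33.5 and J on the +y side, so J = (0.00, 33.5). The virtual corner opposite N is at (-65.9, 33.5). Tangency of A1 to AS means the radius KS is perpendicular to AS and A1 meets VJ tangentially, so KV is at right angles to VJ, with radius 6.6, so the center K sits 6.6 in from both sides at K = (-59.3, 26.9). That places the tangent points at S = (-65.9, 26.9) on AS and V = (-59.3, 33.5) on VJ. Then |NV| = |V − N| = 68.1.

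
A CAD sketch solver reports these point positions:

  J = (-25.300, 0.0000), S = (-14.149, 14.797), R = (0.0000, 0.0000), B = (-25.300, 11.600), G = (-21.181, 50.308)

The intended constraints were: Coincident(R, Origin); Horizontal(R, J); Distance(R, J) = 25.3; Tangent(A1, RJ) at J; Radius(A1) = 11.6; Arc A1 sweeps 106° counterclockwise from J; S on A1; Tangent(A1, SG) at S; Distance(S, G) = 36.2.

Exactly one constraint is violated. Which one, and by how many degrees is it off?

Tangent(A1, SG) at S — off by 4.80°.

R = (0.00, 0.00) ✓; R.y = 0.00, J.y = 0.00 ✓; |RJ| = 25.30 ✓; ∠(BJ, JR) = 90.00° ✓; |BJ| = 11.60 ✓; bearing(B→S) − bearing(B→J) = 106.0° ✓; |BS| = 11.60 ✓; ∠(BS, SG) = 94.80° ✗; |SG| = 36.20 ✓.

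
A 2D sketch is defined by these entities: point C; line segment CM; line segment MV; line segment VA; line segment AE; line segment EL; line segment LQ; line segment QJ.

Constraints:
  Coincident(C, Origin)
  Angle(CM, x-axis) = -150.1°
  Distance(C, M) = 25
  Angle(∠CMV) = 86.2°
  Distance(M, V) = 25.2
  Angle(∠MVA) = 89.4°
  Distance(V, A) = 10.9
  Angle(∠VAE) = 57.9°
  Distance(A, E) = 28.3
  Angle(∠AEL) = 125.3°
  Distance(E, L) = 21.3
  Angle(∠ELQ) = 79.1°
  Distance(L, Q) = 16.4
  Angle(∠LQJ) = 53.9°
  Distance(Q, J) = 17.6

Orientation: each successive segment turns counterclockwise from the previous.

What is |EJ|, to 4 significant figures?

6.988

C is at the origin; CM runs at -150.1° with length 25.0, so M = (-21.67, -12.46). ∠CMV = 86.2° gives MV at -56.30° from the x-axis; with |MV| = 25.2, V = (-7.690, -33.43). ∠MVA = 89.4° gives VA at 34.30° from the x-axis; with |VA| = 10.9, A = (1.314, -27.29). ∠VAE = 57.9° gives AE at 156.4° from the x-axis; with |AE| = 28.3, E = (-24.62, -15.96). ∠AEL = 125.3° gives EL at -148.9° from the x-axis; with |EL| = 21.3, L = (-42.86, -26.96). ∠ELQ = 79.1° gives LQ at -48.00° from the x-axis; with |LQ| = 16.4, Q = (-31.88, -39.14). ∠LQJ = 53.9° gives QJ at 78.10° from the x-axis; with |QJ| = 17.6, J = (-28.25, -21.92). Then |EJ| = |J − E| = 6.988.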